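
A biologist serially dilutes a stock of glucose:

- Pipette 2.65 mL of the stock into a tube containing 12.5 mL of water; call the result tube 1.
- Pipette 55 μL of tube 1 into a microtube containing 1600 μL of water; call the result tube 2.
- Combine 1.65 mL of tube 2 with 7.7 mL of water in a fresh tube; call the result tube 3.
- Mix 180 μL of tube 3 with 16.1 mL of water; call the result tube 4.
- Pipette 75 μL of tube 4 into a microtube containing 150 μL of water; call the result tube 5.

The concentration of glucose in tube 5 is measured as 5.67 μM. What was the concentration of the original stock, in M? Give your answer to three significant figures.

Step 1: 2.65 mL + 12.5 mL = 15.15 mL total → factor 15.15/2.65 = 5.717
Step 2: 55 μL + 1600 μL = 1655 μL total → factor 1655/55 = 30.091
Step 3: 1.65 mL + 7.7 mL = 9.35 mL total → factor 9.35/1.65 = 5.6667
Step 4: 180 μL + 16.1 mL = 16280 μL total → factor 16280/180 = 90.444
Step 5: 75 μL + 150 μL = 225 μL total → factor 225/75 = 3
Overall dilution factor = 5.717 × 30.091 × 5.6667 × 90.444 × 3 = 2.645 × 10^5
Stock = 5.67 μM × 2.645 × 10^5 = 1.500 × 10^6 μM = 1.50 M

1.50 M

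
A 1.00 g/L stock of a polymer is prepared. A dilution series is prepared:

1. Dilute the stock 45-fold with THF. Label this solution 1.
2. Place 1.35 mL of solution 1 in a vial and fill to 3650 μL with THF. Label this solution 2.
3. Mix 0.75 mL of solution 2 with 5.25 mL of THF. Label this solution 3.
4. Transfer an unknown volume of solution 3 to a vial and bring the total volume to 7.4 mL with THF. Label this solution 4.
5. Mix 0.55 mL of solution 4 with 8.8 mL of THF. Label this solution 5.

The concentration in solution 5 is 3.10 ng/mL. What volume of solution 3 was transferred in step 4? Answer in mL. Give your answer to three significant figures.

0.380 mL

Step 1: 45-fold → factor 45
Step 2: 1.35 mL brought to 3650 μL → factor 3.65/1.35 = 2.7037
Step 3: 0.75 mL + 5.25 mL = 6 mL total → factor 6/0.75 = 8
Step 4: v brought to 7.4 mL → factor = 7.4 mL/v
Step 5: 0.55 mL + 8.8 mL = 9.35 mL total → factor 9.35/0.55 = 17
Product of known-step factors = 16547
Overall factor = 1.00 g/L / (3.10 ng/mL) = 3.2258 × 10^5
Step-4 factor = 3.2258 × 10^5 / 16547 = 19.495
v = 7.4 mL / 19.495 = 0.380 mL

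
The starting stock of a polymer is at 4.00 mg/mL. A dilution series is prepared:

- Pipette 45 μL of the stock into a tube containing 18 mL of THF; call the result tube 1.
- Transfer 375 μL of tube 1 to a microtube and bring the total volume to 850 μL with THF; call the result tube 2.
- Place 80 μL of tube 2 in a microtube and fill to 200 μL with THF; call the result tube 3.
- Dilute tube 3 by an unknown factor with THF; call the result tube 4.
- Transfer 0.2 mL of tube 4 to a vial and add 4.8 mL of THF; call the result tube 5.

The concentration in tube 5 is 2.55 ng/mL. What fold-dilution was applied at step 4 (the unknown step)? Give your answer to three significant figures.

27.6-fold

Step 1: 45 μL + 18 mL = 18045 μL total → factor 18045/45 = 401
Step 2: 375 μL brought to 850 μL → factor 850/375 = 2.2667
Step 3: 80 μL brought to 200 μL → factor 200/80 = 2.5
Step 4: unknown factor x
Step 5: 0.2 mL + 4.8 mL = 5 mL total → factor 5/0.2 = 25
Product of known-step factors = 56808
Overall factor = 4.00 mg/mL / (2.55 ng/mL) = 1.5686 × 10^6
x = 1.5686 × 10^6 / 56808 = 27.6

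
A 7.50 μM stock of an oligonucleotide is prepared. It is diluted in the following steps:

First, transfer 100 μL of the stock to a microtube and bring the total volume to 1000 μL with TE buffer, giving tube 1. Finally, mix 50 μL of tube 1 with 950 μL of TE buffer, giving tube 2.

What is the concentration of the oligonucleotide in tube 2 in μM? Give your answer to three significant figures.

0.0375 μM

Step 1: 100 μL brought to 1000 μL → factor 1000/100 = 10
Step 2: 50 μL + 950 μL = 1000 μL total → factor 1000/50 = 20
Overall dilution factor = 10 × 20 = 200
Final = 7.50 μM / 200 = 0.0375 μM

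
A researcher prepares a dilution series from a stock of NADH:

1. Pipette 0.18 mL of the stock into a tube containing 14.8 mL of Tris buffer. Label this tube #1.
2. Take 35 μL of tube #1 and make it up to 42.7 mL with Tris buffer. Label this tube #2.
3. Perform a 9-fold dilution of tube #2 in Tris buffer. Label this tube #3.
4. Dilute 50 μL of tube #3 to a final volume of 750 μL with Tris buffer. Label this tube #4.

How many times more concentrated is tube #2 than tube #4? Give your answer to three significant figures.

135

Step 1: 0.18 mL + 14.8 mL = 14.98 mL total → factor 14.98/0.18 = 83.222
Step 2: 35 μL brought to 42.7 mL → factor 42700/35 = 1220
Step 3: 9-fold → factor 9
Step 4: 50 μL brought to 750 μL → factor 750/50 = 15
Dilution factor to tube #2 = 1.0153 × 10^5; to tube #4 = 1.3707 × 10^7
[tube #2]/[tube #4] = (factor to tube #4)/(factor to tube #2) = 1.3707 × 10^7/1.0153 × 10^5 = 135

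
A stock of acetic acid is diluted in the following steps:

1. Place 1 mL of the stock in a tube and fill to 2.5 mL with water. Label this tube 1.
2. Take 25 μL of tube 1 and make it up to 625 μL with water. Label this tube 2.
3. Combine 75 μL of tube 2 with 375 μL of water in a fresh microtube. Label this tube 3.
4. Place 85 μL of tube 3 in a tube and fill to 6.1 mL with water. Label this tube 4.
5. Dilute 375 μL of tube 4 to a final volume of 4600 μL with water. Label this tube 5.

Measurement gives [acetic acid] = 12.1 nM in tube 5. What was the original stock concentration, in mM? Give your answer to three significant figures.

3.99 mM

Step 1: 1 mL brought to 2.5 mL → factor 2.5/1 = 2.5
Step 2: 25 μL brought to 625 μL → factor 625/25 = 25
Step 3: 75 μL + 375 μL = 450 μL total → factor 450/75 = 6
Step 4: 85 μL brought to 6.1 mL → factor 6100/85 = 71.765
Step 5: 375 μL brought to 4600 μL → factor 4600/375 = 12.267
Overall dilution factor = 2.5 × 25 × 6 × 71.765 × 12.267 = 3.3012 × 10^5
Stock = 12.1 nM × 3.3012 × 10^5 = 3.994 × 10^6 nM = 3.99 mM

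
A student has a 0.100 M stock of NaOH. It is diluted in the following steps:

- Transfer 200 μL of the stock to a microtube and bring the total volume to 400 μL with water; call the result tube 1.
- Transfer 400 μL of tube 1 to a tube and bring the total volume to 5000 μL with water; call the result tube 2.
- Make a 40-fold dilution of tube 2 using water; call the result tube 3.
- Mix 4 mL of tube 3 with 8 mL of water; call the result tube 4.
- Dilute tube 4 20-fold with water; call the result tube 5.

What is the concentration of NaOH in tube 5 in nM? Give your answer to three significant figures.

Step 1: 200 μL brought to 400 μL → factor 400/200 = 2
Step 2: 400 μL brought to 5000 μL → factor 5000/400 = 12.5
Step 3: 40-fold → factor 40
Step 4: 4 mL + 8 mL = 12 mL total → factor 12/4 = 3
Step 5: 20-fold → factor 20
Overall dilution factor = 2 × 12.5 × 40 × 3 × 20 = 60000
Final = 0.100 M / 60000 = 1.667 × 10^-6 M = 1.67 × 10^3 nM

1.67 × 10^3 nM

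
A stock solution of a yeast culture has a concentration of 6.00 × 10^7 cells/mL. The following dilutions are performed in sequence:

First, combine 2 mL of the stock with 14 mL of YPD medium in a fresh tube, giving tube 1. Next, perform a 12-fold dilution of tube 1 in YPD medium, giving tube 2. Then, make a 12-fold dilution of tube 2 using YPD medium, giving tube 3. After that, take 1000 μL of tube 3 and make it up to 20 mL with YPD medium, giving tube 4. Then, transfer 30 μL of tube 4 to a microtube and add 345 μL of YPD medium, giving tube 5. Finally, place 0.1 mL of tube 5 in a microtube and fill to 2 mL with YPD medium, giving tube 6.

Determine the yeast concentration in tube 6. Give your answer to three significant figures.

Step 1: 2 mL + 14 mL = 16 mL total → factor 16/2 = 8
Step 2: 12-fold → factor 12
Step 3: 12-fold → factor 12
Step 4: 1000 μL brought to 20 mL → factor 20000/1000 = 20
Step 5: 30 μL + 345 μL = 375 μL total → factor 375/30 = 12.5
Step 6: 0.1 mL brought to 2 mL → factor 2/0.1 = 20
Overall dilution factor = 8 × 12 × 12 × 20 × 12.5 × 20 = 5.76 × 10^6
Final = 6.00 × 10^7 cells/mL / 5.76 × 10^6 = 10.4 cells/mL

10.4 cells/mL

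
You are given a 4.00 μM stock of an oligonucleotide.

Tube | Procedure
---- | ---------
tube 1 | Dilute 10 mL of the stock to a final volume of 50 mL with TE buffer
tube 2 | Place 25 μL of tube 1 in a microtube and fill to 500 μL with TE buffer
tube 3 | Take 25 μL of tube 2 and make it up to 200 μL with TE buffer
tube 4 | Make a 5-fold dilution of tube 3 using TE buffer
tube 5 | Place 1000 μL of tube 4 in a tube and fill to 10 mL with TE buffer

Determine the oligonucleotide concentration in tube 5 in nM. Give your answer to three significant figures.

0.100 nM

Step 1: 10 mL brought to 50 mL → factor 50/10 = 5
Step 2: 25 μL brought to 500 μL → factor 500/25 = 20
Step 3: 25 μL brought to 200 μL → factor 200/25 = 8
Step 4: 5-fold → factor 5
Step 5: 1000 μL brought to 10 mL → factor 10000/1000 = 10
Overall dilution factor = 5 × 20 × 8 × 5 × 10 = 40000
Final = 4.00 μM / 40000 = 0.0001000 μM = 0.100 nM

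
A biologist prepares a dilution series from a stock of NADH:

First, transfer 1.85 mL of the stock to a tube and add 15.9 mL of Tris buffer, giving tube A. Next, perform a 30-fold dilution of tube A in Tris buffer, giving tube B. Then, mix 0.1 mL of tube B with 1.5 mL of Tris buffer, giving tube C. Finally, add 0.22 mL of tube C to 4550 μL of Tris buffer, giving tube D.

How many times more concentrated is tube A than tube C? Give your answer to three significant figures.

480

Step 1: 1.85 mL + 15.9 mL = 17.75 mL total → factor 17.75/1.85 = 9.5946
Step 2: 30-fold → factor 30
Step 3: 0.1 mL + 1.5 mL = 1.6 mL total → factor 1.6/0.1 = 16
Dilution factor to tube A = 9.5946; to tube C = 4605.4
[tube A]/[tube C] = (factor to tube C)/(factor to tube A) = 4605.4/9.5946 = 480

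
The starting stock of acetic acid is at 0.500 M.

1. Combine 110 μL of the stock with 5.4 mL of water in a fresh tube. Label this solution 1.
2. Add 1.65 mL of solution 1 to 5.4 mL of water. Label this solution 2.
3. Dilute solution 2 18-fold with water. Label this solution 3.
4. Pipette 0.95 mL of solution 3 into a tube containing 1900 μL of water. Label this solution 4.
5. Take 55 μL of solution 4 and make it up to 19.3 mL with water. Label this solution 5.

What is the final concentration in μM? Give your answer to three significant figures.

0.123 μM

Step 1: 110 μL + 5.4 mL = 5510 μL total → factor 5510/110 = 50.091
Step 2: 1.65 mL + 5.4 mL = 7.05 mL total → factor 7.05/1.65 = 4.2727
Step 3: 18-fold → factor 18
Step 4: 0.95 mL + 1900 μL = 2.85 mL total → factor 2.85/0.95 = 3
Step 5: 55 μL brought to 19.3 mL → factor 19300/55 = 350.91
Overall dilution factor = 50.091 × 4.2727 × 18 × 3 × 350.91 = 4.0556 × 10^6
Final = 0.500 M / 4.0556 × 10^6 = 1.233 × 10^-7 M = 0.123 μM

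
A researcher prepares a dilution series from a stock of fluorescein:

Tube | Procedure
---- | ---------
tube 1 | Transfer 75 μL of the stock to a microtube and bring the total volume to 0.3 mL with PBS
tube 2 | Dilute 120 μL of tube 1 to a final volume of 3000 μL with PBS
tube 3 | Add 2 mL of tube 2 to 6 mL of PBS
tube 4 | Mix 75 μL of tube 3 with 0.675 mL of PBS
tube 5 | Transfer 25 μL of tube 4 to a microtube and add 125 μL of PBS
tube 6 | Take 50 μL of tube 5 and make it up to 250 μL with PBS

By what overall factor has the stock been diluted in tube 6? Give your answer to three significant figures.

Step 1: 75 μL brought to 0.3 mL → factor 300/75 = 4
Step 2: 120 μL brought to 3000 μL → factor 3000/120 = 25
Step 3: 2 mL + 6 mL = 8 mL total → factor 8/2 = 4
Step 4: 75 μL + 0.675 mL = 750 μL total → factor 750/75 = 10
Step 5: 25 μL + 125 μL = 150 μL total → factor 150/25 = 6
Step 6: 50 μL brought to 250 μL → factor 250/50 = 5
Overall dilution factor = 4 × 25 × 4 × 10 × 6 × 5 = 1.2 × 10^5

1.20 × 10^5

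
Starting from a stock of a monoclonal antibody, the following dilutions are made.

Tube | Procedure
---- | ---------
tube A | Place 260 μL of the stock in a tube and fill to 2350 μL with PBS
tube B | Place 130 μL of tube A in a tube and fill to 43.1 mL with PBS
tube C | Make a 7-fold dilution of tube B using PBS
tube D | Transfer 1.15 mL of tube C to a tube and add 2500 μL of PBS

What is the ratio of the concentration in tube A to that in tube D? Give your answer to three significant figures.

7.37 × 10^3

Step 1: 260 μL brought to 2350 μL → factor 2350/260 = 9.0385
Step 2: 130 μL brought to 43.1 mL → factor 43100/130 = 331.54
Step 3: 7-fold → factor 7
Step 4: 1.15 mL + 2500 μL = 3.65 mL total → factor 3.65/1.15 = 3.1739
Dilution factor to tube A = 9.0385; to tube D = 66577
[tube A]/[tube D] = (factor to tube D)/(factor to tube A) = 66577/9.0385 = 7.37 × 10^3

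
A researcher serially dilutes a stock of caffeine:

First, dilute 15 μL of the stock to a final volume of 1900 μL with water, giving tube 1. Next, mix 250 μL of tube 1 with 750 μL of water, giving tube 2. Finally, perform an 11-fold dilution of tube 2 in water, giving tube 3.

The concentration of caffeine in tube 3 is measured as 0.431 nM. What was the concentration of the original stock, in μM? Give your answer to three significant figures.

2.40 μM

Step 1: 15 μL brought to 1900 μL → factor 1900/15 = 126.67
Step 2: 250 μL + 750 μL = 1000 μL total → factor 1000/250 = 4
Step 3: 11-fold → factor 11
Overall dilution factor = 126.67 × 4 × 11 = 5573.3
Stock = 0.431 nM × 5573.3 = 2402 nM = 2.40 μM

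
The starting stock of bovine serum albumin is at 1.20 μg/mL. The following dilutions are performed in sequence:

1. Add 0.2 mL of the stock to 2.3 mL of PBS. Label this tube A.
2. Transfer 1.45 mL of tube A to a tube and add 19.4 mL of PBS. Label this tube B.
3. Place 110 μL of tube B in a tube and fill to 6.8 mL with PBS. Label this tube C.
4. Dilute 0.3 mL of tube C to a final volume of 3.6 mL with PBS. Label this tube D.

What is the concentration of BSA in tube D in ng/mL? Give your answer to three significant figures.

Step 1: 0.2 mL + 2.3 mL = 2.5 mL total → factor 2.5/0.2 = 12.5
Step 2: 1.45 mL + 19.4 mL = 20.85 mL total → factor 20.85/1.45 = 14.379
Step 3: 110 μL brought to 6.8 mL → factor 6800/110 = 61.818
Step 4: 0.3 mL brought to 3.6 mL → factor 3.6/0.3 = 12
Overall dilution factor = 12.5 × 14.379 × 61.818 × 12 = 1.3334 × 10^5
Final = 1.20 μg/mL / 1.3334 × 10^5 = 9.000 × 10^-6 μg/mL = 0.00900 ng/mL

0.00900 ng/mL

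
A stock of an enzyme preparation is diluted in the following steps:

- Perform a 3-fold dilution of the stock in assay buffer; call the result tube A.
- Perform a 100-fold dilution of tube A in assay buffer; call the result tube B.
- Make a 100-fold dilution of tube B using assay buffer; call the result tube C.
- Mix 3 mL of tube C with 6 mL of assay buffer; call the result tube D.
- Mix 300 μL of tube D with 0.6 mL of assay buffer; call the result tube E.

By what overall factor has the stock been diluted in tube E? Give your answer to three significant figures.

Step 1: 3-fold → factor 3
Step 2: 100-fold → factor 100
Step 3: 100-fold → factor 100
Step 4: 3 mL + 6 mL = 9 mL total → factor 9/3 = 3
Step 5: 300 μL + 0.6 mL = 900 μL total → factor 900/300 = 3
Overall dilution factor = 3 × 100 × 100 × 3 × 3 = 2.7 × 10^5

2.70 × 10^5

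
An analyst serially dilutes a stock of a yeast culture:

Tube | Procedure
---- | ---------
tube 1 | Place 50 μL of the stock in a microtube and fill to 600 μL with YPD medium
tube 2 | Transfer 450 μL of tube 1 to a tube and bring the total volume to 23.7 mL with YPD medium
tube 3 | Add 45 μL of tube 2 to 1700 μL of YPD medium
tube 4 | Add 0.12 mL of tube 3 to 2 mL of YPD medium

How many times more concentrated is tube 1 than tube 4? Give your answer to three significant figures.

3.61 × 10^4

Step 1: 50 μL brought to 600 μL → factor 600/50 = 12
Step 2: 450 μL brought to 23.7 mL → factor 23700/450 = 52.667
Step 3: 45 μL + 1700 μL = 1745 μL total → factor 1745/45 = 38.778
Step 4: 0.12 mL + 2 mL = 2.12 mL total → factor 2.12/0.12 = 17.667
Dilution factor to tube 1 = 12; to tube 4 = 4.3297 × 10^5
[tube 1]/[tube 4] = (factor to tube 4)/(factor to tube 1) = 4.3297 × 10^5/12 = 3.61 × 10^4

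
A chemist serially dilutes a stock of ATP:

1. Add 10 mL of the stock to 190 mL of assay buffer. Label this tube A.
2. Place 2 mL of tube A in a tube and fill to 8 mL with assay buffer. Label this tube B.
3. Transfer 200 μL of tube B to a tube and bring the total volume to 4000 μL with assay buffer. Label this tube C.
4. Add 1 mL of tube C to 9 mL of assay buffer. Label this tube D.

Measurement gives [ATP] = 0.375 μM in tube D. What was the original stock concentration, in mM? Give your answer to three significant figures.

6.00 mM

Step 1: 10 mL + 190 mL = 200 mL total → factor 200/10 = 20
Step 2: 2 mL brought to 8 mL → factor 8/2 = 4
Step 3: 200 μL brought to 4000 μL → factor 4000/200 = 20
Step 4: 1 mL + 9 mL = 10 mL total → factor 10/1 = 10
Overall dilution factor = 20 × 4 × 20 × 10 = 16000
Stock = 0.375 μM × 16000 = 6000 μM = 6.00 mM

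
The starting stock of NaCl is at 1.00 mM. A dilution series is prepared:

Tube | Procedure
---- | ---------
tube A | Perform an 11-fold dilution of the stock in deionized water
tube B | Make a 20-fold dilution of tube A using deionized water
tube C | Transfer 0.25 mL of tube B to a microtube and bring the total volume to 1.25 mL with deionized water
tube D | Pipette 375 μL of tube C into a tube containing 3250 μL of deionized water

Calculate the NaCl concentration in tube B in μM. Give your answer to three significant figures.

Step 1: 11-fold → factor 11
Step 2: 20-fold → factor 20
Dilution factor through tube B = 11 × 20 = 220
[tube B] = 1.00 mM / 220 = 0.004545 mM = 4.55 μM

4.55 μM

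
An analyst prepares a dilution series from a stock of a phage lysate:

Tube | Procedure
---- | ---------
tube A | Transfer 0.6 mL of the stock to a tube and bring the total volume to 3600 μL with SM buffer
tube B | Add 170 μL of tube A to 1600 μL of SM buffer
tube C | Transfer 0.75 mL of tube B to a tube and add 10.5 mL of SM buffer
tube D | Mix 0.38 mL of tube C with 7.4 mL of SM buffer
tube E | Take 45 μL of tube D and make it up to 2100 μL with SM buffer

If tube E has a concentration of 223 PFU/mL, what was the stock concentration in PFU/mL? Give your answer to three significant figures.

2.00 × 10^8 PFU/mL

Step 1: 0.6 mL brought to 3600 μL → factor 3.6/0.6 = 6
Step 2: 170 μL + 1600 μL = 1770 μL total → factor 1770/170 = 10.412
Step 3: 0.75 mL + 10.5 mL = 11.25 mL total → factor 11.25/0.75 = 15
Step 4: 0.38 mL + 7.4 mL = 7.78 mL total → factor 7.78/0.38 = 20.474
Step 5: 45 μL brought to 2100 μL → factor 2100/45 = 46.667
Overall dilution factor = 6 × 10.412 × 15 × 20.474 × 46.667 = 8.953 × 10^5
Stock = 223 PFU/mL × 8.953 × 10^5 = 2.00 × 10^8 PFU/mL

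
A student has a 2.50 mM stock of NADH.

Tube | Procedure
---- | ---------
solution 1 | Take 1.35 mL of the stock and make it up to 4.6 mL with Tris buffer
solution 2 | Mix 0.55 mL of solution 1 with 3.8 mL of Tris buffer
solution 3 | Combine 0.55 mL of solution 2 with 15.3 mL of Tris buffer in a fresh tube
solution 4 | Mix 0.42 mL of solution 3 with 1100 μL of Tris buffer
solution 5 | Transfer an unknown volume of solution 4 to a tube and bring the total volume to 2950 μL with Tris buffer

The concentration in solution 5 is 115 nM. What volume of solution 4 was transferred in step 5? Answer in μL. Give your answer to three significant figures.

Step 1: 1.35 mL brought to 4.6 mL → factor 4.6/1.35 = 3.4074
Step 2: 0.55 mL + 3.8 mL = 4.35 mL total → factor 4.35/0.55 = 7.9091
Step 3: 0.55 mL + 15.3 mL = 15.85 mL total → factor 15.85/0.55 = 28.818
Step 4: 0.42 mL + 1100 μL = 1.52 mL total → factor 1.52/0.42 = 3.619
Step 5: v brought to 2950 μL → factor = 2950 μL/v
Product of known-step factors = 2810.7
Overall factor = 2.50 mM / (115 nM) = 21739
Step-5 factor = 21739 / 2810.7 = 7.7345
v = 2950 μL / 7.7345 = 381 μL

381 μL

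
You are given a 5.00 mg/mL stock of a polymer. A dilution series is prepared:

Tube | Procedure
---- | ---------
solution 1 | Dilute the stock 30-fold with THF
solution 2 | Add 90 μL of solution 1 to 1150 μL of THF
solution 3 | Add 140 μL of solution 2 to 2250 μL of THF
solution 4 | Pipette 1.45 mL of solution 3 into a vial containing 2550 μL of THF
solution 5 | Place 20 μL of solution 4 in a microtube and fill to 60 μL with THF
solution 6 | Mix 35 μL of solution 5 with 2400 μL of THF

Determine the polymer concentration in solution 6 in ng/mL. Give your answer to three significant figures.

1.23 ng/mL

Step 1: 30-fold → factor 30
Step 2: 90 μL + 1150 μL = 1240 μL total → factor 1240/90 = 13.778
Step 3: 140 μL + 2250 μL = 2390 μL total → factor 2390/140 = 17.071
Step 4: 1.45 mL + 2550 μL = 4 mL total → factor 4/1.45 = 2.7586
Step 5: 20 μL brought to 60 μL → factor 60/20 = 3
Step 6: 35 μL + 2400 μL = 2435 μL total → factor 2435/35 = 69.571
Overall dilution factor = 30 × 13.778 × 17.071 × 2.7586 × 3 × 69.571 = 4.0627 × 10^6
Final = 5.00 mg/mL / 4.0627 × 10^6 = 1.231 × 10^-6 mg/mL = 1.23 ng/mL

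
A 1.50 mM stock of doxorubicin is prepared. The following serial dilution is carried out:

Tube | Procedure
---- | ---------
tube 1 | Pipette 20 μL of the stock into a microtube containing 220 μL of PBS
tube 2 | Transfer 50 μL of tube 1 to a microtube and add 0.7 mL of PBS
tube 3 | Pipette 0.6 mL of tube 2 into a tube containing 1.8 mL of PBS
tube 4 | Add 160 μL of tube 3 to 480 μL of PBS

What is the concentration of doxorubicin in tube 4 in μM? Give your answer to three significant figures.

0.521 μM

Step 1: 20 μL + 220 μL = 240 μL total → factor 240/20 = 12
Step 2: 50 μL + 0.7 mL = 750 μL total → factor 750/50 = 15
Step 3: 0.6 mL + 1.8 mL = 2.4 mL total → factor 2.4/0.6 = 4
Step 4: 160 μL + 480 μL = 640 μL total → factor 640/160 = 4
Overall dilution factor = 12 × 15 × 4 × 4 = 2880
Final = 1.50 mM / 2880 = 0.0005208 mM = 0.521 μM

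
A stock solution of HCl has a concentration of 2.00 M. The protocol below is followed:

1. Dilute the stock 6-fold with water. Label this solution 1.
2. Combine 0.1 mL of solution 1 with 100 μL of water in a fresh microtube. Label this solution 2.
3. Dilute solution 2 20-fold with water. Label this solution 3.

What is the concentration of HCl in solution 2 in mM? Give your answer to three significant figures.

167 mM

Step 1: 6-fold → factor 6
Step 2: 0.1 mL + 100 μL = 0.2 mL total → factor 0.2/0.1 = 2
Dilution factor through solution 2 = 6 × 2 = 12
[solution 2] = 2.00 M / 12 = 0.1667 M = 167 mM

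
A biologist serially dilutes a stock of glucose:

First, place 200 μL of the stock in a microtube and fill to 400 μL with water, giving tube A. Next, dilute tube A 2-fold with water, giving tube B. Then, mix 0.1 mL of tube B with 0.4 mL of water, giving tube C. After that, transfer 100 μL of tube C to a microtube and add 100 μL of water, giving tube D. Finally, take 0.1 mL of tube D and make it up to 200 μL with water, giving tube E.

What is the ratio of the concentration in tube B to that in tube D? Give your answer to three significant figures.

Step 1: 200 μL brought to 400 μL → factor 400/200 = 2
Step 2: 2-fold → factor 2
Step 3: 0.1 mL + 0.4 mL = 0.5 mL total → factor 0.5/0.1 = 5
Step 4: 100 μL + 100 μL = 200 μL total → factor 200/100 = 2
Dilution factor to tube B = 4; to tube D = 40
[tube B]/[tube D] = (factor to tube D)/(factor to tube B) = 40/4 = 10.0

10.0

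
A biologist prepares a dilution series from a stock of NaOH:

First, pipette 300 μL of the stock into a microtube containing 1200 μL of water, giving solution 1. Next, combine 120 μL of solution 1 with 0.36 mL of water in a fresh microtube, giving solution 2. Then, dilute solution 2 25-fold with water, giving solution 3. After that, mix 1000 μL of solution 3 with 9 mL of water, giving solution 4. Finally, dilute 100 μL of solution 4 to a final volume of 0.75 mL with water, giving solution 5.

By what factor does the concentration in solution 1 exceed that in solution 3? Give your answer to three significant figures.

100

Step 1: 300 μL + 1200 μL = 1500 μL total → factor 1500/300 = 5
Step 2: 120 μL + 0.36 mL = 480 μL total → factor 480/120 = 4
Step 3: 25-fold → factor 25
Dilution factor to solution 1 = 5; to solution 3 = 500
[solution 1]/[solution 3] = (factor to solution 3)/(factor to solution 1) = 500/5 = 100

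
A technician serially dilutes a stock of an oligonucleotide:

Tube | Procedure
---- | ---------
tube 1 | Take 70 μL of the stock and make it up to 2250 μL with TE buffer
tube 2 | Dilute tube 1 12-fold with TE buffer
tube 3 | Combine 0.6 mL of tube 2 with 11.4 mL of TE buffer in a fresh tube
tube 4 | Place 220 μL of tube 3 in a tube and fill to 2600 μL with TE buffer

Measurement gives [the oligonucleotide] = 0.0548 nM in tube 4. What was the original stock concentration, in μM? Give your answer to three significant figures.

Step 1: 70 μL brought to 2250 μL → factor 2250/70 = 32.143
Step 2: 12-fold → factor 12
Step 3: 0.6 mL + 11.4 mL = 12 mL total → factor 12/0.6 = 20
Step 4: 220 μL brought to 2600 μL → factor 2600/220 = 11.818
Overall dilution factor = 32.143 × 12 × 20 × 11.818 = 91169
Stock = 0.0548 nM × 91169 = 4996 nM = 5.00 μM

5.00 μM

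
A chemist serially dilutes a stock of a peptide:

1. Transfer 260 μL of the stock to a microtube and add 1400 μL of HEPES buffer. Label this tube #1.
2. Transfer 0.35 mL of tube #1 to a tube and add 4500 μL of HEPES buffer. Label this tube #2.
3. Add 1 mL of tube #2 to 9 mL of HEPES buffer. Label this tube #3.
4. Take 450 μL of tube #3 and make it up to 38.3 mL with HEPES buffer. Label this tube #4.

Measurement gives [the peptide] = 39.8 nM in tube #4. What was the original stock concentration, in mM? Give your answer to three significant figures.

Step 1: 260 μL + 1400 μL = 1660 μL total → factor 1660/260 = 6.3846
Step 2: 0.35 mL + 4500 μL = 4.85 mL total → factor 4.85/0.35 = 13.857
Step 3: 1 mL + 9 mL = 10 mL total → factor 10/1 = 10
Step 4: 450 μL brought to 38.3 mL → factor 38300/450 = 85.111
Overall dilution factor = 6.3846 × 13.857 × 10 × 85.111 = 75300
Stock = 39.8 nM × 75300 = 2.997 × 10^6 nM = 3.00 mM

3.00 mM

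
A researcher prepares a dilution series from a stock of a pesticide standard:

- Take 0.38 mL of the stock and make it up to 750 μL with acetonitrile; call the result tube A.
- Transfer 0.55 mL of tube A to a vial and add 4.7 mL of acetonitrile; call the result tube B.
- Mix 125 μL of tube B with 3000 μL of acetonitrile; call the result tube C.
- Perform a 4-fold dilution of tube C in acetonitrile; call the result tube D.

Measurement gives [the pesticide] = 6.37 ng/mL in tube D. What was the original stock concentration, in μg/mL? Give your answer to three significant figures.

12.0 μg/mL

Step 1: 0.38 mL brought to 750 μL → factor 0.75/0.38 = 1.9737
Step 2: 0.55 mL + 4.7 mL = 5.25 mL total → factor 5.25/0.55 = 9.5455
Step 3: 125 μL + 3000 μL = 3125 μL total → factor 3125/125 = 25
Step 4: 4-fold → factor 4
Overall dilution factor = 1.9737 × 9.5455 × 25 × 4 = 1884
Stock = 6.37 ng/mL × 1884 = 1.200 × 10^4 ng/mL = 12.0 μg/mL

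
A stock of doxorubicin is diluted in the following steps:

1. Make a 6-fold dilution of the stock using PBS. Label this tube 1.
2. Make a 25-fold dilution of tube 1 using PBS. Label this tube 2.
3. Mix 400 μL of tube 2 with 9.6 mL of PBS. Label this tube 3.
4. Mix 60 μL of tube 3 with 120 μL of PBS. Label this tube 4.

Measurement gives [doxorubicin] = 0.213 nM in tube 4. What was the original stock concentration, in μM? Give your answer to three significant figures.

2.40 μM

Step 1: 6-fold → factor 6
Step 2: 25-fold → factor 25
Step 3: 400 μL + 9.6 mL = 10000 μL total → factor 10000/400 = 25
Step 4: 60 μL + 120 μL = 180 μL total → factor 180/60 = 3
Overall dilution factor = 6 × 25 × 25 × 3 = 11250
Stock = 0.213 nM × 11250 = 2396 nM = 2.40 μM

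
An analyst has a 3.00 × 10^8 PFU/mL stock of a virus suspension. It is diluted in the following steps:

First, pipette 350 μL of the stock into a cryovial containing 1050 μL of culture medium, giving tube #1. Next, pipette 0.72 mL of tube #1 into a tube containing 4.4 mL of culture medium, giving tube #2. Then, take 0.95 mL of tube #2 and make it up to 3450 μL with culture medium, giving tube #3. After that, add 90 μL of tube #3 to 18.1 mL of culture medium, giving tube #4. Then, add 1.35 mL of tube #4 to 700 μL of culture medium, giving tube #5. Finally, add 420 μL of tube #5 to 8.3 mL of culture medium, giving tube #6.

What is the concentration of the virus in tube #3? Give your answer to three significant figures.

2.90 × 10^6 PFU/mL

Step 1: 350 μL + 1050 μL = 1400 μL total → factor 1400/350 = 4
Step 2: 0.72 mL + 4.4 mL = 5.12 mL total → factor 5.12/0.72 = 7.1111
Step 3: 0.95 mL brought to 3450 μL → factor 3.45/0.95 = 3.6316
Dilution factor through tube #3 = 4 × 7.1111 × 3.6316 = 103.3
[tube #3] = 3.00 × 10^8 PFU/mL / 103.3 = 2.90 × 10^6 PFU/mL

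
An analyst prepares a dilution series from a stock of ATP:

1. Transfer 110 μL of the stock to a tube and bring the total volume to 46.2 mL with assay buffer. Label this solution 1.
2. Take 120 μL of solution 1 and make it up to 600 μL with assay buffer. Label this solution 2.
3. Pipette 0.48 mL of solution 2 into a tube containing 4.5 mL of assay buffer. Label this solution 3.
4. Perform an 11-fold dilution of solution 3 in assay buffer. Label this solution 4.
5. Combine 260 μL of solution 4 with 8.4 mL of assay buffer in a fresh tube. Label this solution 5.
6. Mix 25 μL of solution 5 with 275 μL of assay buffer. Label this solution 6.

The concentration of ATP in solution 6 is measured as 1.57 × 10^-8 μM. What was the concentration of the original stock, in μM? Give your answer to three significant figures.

Step 1: 110 μL brought to 46.2 mL → factor 46200/110 = 420
Step 2: 120 μL brought to 600 μL → factor 600/120 = 5
Step 3: 0.48 mL + 4.5 mL = 4.98 mL total → factor 4.98/0.48 = 10.375
Step 4: 11-fold → factor 11
Step 5: 260 μL + 8.4 mL = 8660 μL total → factor 8660/260 = 33.308
Step 6: 25 μL + 275 μL = 300 μL total → factor 300/25 = 12
Overall dilution factor = 420 × 5 × 10.375 × 11 × 33.308 × 12 = 9.5791 × 10^7
Stock = 1.57 × 10^-8 μM × 9.5791 × 10^7 = 1.50 μM

1.50 μM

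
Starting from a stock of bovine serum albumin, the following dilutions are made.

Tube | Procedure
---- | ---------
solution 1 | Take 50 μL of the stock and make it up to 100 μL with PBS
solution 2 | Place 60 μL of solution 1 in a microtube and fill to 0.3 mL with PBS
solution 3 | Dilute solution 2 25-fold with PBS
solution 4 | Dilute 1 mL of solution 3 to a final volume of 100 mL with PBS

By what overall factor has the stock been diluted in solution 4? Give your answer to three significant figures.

Step 1: 50 μL brought to 100 μL → factor 100/50 = 2
Step 2: 60 μL brought to 0.3 mL → factor 300/60 = 5
Step 3: 25-fold → factor 25
Step 4: 1 mL brought to 100 mL → factor 100/1 = 100
Overall dilution factor = 2 × 5 × 25 × 100 = 25000

2.50 × 10^4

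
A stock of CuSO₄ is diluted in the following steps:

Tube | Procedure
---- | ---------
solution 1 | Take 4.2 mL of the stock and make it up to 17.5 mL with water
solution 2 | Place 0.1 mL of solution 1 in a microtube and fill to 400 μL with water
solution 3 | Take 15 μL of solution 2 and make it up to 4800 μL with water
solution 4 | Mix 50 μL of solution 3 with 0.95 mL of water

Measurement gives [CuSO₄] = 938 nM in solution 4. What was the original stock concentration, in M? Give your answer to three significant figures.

Step 1: 4.2 mL brought to 17.5 mL → factor 17.5/4.2 = 4.1667
Step 2: 0.1 mL brought to 400 μL → factor 0.4/0.1 = 4
Step 3: 15 μL brought to 4800 μL → factor 4800/15 = 320
Step 4: 50 μL + 0.95 mL = 1000 μL total → factor 1000/50 = 20
Overall dilution factor = 4.1667 × 4 × 320 × 20 = 1.0667 × 10^5
Stock = 938 nM × 1.0667 × 10^5 = 1.001 × 10^8 nM = 0.100 M

0.100 M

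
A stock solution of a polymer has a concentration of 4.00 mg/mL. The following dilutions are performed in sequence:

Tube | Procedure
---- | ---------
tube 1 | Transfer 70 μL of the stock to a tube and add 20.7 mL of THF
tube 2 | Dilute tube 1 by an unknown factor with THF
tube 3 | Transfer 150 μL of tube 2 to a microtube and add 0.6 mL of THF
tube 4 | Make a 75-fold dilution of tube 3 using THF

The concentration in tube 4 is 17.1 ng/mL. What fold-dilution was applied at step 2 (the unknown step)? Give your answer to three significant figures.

Step 1: 70 μL + 20.7 mL = 20770 μL total → factor 20770/70 = 296.71
Step 2: unknown factor x
Step 3: 150 μL + 0.6 mL = 750 μL total → factor 750/150 = 5
Step 4: 75-fold → factor 75
Product of known-step factors = 1.1127 × 10^5
Overall factor = 4.00 mg/mL / (17.1 ng/mL) = 2.3392 × 10^5
x = 2.3392 × 10^5 / 1.1127 × 10^5 = 2.10

2.10-fold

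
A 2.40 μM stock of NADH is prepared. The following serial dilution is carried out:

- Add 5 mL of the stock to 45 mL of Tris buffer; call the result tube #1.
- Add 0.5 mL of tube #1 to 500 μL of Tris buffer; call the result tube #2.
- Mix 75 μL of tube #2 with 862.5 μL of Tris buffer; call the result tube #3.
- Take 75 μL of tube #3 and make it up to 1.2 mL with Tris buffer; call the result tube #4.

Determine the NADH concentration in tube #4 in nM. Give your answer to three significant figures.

0.600 nM

Step 1: 5 mL + 45 mL = 50 mL total → factor 50/5 = 10
Step 2: 0.5 mL + 500 μL = 1 mL total → factor 1/0.5 = 2
Step 3: 75 μL + 862.5 μL = 937.5 μL total → factor 937.5/75 = 12.5
Step 4: 75 μL brought to 1.2 mL → factor 1200/75 = 16
Overall dilution factor = 10 × 2 × 12.5 × 16 = 4000
Final = 2.40 μM / 4000 = 0.0006000 μM = 0.600 nM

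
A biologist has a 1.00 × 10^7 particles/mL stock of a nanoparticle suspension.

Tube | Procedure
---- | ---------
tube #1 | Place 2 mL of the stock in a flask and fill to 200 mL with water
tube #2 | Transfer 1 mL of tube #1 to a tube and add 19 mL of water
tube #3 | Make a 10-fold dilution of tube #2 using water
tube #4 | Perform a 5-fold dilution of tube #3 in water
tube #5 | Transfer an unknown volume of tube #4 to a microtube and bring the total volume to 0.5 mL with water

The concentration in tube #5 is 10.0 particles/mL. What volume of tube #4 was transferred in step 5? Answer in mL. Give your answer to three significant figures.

Step 1: 2 mL brought to 200 mL → factor 200/2 = 100
Step 2: 1 mL + 19 mL = 20 mL total → factor 20/1 = 20
Step 3: 10-fold → factor 10
Step 4: 5-fold → factor 5
Step 5: v brought to 0.5 mL → factor = 0.5 mL/v
Product of known-step factors = 1 × 10^5
Overall factor = 1.00 × 10^7 particles/mL / (10.0 particles/mL) = 1 × 10^6
Step-5 factor = 1 × 10^6 / 1 × 10^5 = 10
v = 0.5 mL / 10 = 0.0500 mL

0.0500 mL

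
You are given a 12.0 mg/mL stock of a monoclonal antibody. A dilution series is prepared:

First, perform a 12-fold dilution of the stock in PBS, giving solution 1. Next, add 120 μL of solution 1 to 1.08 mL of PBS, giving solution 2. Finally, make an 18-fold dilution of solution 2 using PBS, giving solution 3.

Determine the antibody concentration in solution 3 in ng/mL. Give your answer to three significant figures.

5.56 × 10^3 ng/mL

Step 1: 12-fold → factor 12
Step 2: 120 μL + 1.08 mL = 1200 μL total → factor 1200/120 = 10
Step 3: 18-fold → factor 18
Overall dilution factor = 12 × 10 × 18 = 2160
Final = 12.0 mg/mL / 2160 = 0.005556 mg/mL = 5.56 × 10^3 ng/mL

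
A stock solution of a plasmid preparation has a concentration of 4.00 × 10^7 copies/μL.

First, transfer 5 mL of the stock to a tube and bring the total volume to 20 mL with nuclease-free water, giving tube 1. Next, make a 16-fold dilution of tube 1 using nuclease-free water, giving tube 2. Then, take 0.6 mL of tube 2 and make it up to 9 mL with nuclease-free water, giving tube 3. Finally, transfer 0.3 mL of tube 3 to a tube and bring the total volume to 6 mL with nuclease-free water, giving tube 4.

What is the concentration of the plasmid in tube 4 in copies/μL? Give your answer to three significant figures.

2.08 × 10^3 copies/μL

Step 1: 5 mL brought to 20 mL → factor 20/5 = 4
Step 2: 16-fold → factor 16
Step 3: 0.6 mL brought to 9 mL → factor 9/0.6 = 15
Step 4: 0.3 mL brought to 6 mL → factor 6/0.3 = 20
Overall dilution factor = 4 × 16 × 15 × 20 = 19200
Final = 4.00 × 10^7 copies/μL / 19200 = 2.08 × 10^3 copies/μL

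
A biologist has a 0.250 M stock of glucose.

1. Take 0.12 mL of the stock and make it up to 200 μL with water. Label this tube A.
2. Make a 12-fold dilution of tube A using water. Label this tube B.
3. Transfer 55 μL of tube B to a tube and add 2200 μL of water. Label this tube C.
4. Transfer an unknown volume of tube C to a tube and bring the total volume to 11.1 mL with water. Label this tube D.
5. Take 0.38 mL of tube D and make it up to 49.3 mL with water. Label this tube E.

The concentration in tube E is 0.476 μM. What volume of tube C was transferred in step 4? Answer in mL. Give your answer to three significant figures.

Step 1: 0.12 mL brought to 200 μL → factor 0.2/0.12 = 1.6667
Step 2: 12-fold → factor 12
Step 3: 55 μL + 2200 μL = 2255 μL total → factor 2255/55 = 41
Step 4: v brought to 11.1 mL → factor = 11.1 mL/v
Step 5: 0.38 mL brought to 49.3 mL → factor 49.3/0.38 = 129.74
Product of known-step factors = 1.0638 × 10^5
Overall factor = 0.250 M / (0.476 μM) = 5.2521 × 10^5
Step-4 factor = 5.2521 × 10^5 / 1.0638 × 10^5 = 4.9369
v = 11.1 mL / 4.9369 = 2.25 mL

2.25 mL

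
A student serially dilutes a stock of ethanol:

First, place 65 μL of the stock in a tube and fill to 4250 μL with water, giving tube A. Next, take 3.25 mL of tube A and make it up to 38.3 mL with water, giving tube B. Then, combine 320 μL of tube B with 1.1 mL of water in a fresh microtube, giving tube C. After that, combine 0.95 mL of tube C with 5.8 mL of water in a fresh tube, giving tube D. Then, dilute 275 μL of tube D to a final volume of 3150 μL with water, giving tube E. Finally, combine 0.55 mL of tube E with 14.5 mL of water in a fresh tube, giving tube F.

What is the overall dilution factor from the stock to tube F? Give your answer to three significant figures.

7.61 × 10^6

Step 1: 65 μL brought to 4250 μL → factor 4250/65 = 65.385
Step 2: 3.25 mL brought to 38.3 mL → factor 38.3/3.25 = 11.785
Step 3: 320 μL + 1.1 mL = 1420 μL total → factor 1420/320 = 4.4375
Step 4: 0.95 mL + 5.8 mL = 6.75 mL total → factor 6.75/0.95 = 7.1053
Step 5: 275 μL brought to 3150 μL → factor 3150/275 = 11.455
Step 6: 0.55 mL + 14.5 mL = 15.05 mL total → factor 15.05/0.55 = 27.364
Overall dilution factor = 65.385 × 11.785 × 4.4375 × 7.1053 × 11.455 × 27.364 = 7.6148 × 10^6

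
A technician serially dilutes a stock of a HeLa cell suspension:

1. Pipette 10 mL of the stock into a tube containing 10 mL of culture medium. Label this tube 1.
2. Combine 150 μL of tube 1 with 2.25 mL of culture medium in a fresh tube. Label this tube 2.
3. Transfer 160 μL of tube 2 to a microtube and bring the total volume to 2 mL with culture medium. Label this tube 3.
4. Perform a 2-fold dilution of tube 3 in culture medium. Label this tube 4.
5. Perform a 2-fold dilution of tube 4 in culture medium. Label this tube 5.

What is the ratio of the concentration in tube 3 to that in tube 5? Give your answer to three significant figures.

Step 1: 10 mL + 10 mL = 20 mL total → factor 20/10 = 2
Step 2: 150 μL + 2.25 mL = 2400 μL total → factor 2400/150 = 16
Step 3: 160 μL brought to 2 mL → factor 2000/160 = 12.5
Step 4: 2-fold → factor 2
Step 5: 2-fold → factor 2
Dilution factor to tube 3 = 400; to tube 5 = 1600
[tube 3]/[tube 5] = (factor to tube 5)/(factor to tube 3) = 1600/400 = 4.00

4.00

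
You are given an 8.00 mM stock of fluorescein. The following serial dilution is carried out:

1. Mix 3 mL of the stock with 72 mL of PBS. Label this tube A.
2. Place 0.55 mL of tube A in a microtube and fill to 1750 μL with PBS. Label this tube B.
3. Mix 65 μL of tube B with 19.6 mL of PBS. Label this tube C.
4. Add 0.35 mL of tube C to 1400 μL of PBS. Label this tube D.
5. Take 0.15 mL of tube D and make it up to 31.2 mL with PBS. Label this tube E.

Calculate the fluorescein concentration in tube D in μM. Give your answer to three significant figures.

0.0665 μM

Step 1: 3 mL + 72 mL = 75 mL total → factor 75/3 = 25
Step 2: 0.55 mL brought to 1750 μL → factor 1.75/0.55 = 3.1818
Step 3: 65 μL + 19.6 mL = 19665 μL total → factor 19665/65 = 302.54
Step 4: 0.35 mL + 1400 μL = 1.75 mL total → factor 1.75/0.35 = 5
Dilution factor through tube D = 25 × 3.1818 × 302.54 × 5 = 1.2033 × 10^5
[tube D] = 8.00 mM / 1.2033 × 10^5 = 6.649 × 10^-5 mM = 0.0665 μM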